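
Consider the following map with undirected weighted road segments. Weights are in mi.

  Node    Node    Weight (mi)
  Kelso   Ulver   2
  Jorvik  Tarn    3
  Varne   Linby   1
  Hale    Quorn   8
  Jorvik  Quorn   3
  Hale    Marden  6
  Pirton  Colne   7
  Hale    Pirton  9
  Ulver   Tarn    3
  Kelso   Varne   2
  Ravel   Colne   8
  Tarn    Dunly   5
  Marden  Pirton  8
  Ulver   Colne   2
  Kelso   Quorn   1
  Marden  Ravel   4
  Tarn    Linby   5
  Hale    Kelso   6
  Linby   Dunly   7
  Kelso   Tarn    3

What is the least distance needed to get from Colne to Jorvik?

8 mi

Enumerating some paths:
Colne → Ulver → Kelso → Quorn → Jorvik: 2+2+1+3 = 8
Colne → Ulver → Kelso → Tarn → Jorvik: 2+2+3+3 = 10
The minimum is 8 mi via Colne → Ulver → Kelso → Quorn → Jorvik.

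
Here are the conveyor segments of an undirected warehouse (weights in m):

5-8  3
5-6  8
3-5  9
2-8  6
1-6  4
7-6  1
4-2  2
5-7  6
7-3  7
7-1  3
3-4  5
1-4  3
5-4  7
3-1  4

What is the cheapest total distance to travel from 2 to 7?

8 m

Settle nodes by increasing distance from 2:
2: 0
4: 2  (via 2)
1: 5  (via 4)
8: 6  (via 2)
3: 7  (via 4)
7: 8  (via 1)
Shortest route: 2 → 4 → 1 → 7 = 8 m.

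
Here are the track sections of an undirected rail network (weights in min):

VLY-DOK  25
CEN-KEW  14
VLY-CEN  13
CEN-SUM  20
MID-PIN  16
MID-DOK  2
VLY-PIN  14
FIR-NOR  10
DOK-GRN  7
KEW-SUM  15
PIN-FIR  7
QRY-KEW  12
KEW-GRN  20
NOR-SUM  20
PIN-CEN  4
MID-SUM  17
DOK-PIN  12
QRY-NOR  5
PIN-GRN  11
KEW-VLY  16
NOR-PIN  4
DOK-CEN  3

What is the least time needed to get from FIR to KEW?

25 min

Compare a few routes:
FIR–PIN–CEN–KEW: 7+4+14 = 25
FIR–PIN–NOR–QRY–KEW: 7+4+5+12 = 28
FIR–NOR–QRY–KEW: 10+5+12 = 27
The minimum is 25 min via FIR–PIN–CEN–KEW.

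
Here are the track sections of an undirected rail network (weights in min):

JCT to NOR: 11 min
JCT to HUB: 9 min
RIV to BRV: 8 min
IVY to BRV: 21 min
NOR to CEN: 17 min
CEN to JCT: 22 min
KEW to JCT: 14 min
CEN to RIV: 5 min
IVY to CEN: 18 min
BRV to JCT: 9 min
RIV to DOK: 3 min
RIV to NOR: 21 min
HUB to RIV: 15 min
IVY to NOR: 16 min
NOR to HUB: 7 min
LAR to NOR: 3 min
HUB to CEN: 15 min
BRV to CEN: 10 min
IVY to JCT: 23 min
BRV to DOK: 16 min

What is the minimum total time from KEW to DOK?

34 min

Settle nodes by increasing distance from KEW:
KEW: 0
JCT: 14  (via KEW)
BRV: 23  (via JCT)
HUB: 23  (via JCT)
NOR: 25  (via JCT)
LAR: 28  (via NOR)
RIV: 31  (via BRV)
CEN: 33  (via BRV)
DOK: 34  (via RIV)
Shortest route: KEW → JCT → BRV → RIV → DOK = 34 min.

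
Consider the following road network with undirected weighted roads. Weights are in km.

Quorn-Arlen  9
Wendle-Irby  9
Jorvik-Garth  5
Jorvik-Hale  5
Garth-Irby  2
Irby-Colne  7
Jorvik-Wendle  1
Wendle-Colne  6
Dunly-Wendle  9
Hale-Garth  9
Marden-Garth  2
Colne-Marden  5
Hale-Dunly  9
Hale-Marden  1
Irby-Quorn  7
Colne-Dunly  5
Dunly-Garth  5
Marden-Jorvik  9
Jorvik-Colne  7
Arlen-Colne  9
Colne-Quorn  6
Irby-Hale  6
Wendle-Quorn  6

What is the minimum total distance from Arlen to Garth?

Compare a few routes:
Arlen → Colne → Irby → Garth: 9+7+2 = 18
Arlen → Colne → Marden → Garth: 9+5+2 = 16
Arlen → Quorn → Irby → Garth: 9+7+2 = 18
Cheapest is Arlen → Colne → Marden → Garth at 16 km.

16 km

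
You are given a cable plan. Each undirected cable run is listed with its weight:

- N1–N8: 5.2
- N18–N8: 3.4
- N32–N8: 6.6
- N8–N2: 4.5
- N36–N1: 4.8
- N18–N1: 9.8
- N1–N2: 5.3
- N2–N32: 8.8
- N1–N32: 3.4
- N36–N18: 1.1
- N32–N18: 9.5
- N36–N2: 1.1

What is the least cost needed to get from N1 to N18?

5.9

Settle nodes by increasing distance from N1:
N1: 0
N32: 3.4  (via N1)
N36: 4.8  (via N1)
N8: 5.2  (via N1)
N2: 5.3  (via N1)
N18: 5.9  (via N36)
Shortest route: N1–N36–N18 = 5.9.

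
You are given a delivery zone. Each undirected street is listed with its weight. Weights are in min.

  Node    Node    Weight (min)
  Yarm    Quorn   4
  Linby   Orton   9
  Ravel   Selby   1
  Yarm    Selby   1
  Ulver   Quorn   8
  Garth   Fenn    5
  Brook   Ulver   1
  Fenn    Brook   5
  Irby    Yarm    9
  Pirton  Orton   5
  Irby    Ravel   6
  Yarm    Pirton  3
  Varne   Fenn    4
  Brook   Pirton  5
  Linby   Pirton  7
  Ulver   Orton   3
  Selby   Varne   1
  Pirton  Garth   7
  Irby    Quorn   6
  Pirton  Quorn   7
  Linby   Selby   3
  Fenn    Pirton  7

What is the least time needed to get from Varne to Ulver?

10 min

Shortest distances from Varne:
Varne: 0
Selby: 1  (via Varne)
Yarm: 2  (via Selby)
Ravel: 2  (via Selby)
Fenn: 4  (via Varne)
Linby: 4  (via Selby)
Pirton: 5  (via Yarm)
Quorn: 6  (via Yarm)
Irby: 8  (via Ravel)
Garth: 9  (via Fenn)
Brook: 9  (via Fenn)
Orton: 10  (via Pirton)
Ulver: 10  (via Brook)
Shortest route: Varne–Fenn–Brook–Ulver = 10 min.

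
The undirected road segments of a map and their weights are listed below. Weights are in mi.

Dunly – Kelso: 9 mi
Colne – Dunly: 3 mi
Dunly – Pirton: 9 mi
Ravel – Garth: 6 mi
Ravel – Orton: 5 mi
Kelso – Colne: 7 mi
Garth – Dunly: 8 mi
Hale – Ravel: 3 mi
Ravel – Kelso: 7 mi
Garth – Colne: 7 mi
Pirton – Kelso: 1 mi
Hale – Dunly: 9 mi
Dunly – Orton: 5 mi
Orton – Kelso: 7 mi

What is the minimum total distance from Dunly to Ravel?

Enumerating some paths:
Dunly - Hale - Ravel: 9+3 = 12
Dunly - Orton - Ravel: 5+5 = 10
Cheapest is Dunly - Orton - Ravel at 10 mi.

10 mi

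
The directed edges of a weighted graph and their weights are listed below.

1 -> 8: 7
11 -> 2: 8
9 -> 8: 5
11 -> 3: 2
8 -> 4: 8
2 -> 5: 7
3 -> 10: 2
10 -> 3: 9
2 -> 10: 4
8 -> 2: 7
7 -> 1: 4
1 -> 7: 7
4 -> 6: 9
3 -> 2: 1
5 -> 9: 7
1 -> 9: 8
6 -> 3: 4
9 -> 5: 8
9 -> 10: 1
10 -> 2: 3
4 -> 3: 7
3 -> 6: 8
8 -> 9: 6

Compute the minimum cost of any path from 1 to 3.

Settle nodes by increasing distance from 1:
1: 0
7: 7  (via 1)
8: 7  (via 1)
9: 8  (via 1)
10: 9  (via 9)
2: 12  (via 10)
4: 15  (via 8)
5: 16  (via 9)
3: 18  (via 10)
Shortest route: 1–9–10–3 = 18.

18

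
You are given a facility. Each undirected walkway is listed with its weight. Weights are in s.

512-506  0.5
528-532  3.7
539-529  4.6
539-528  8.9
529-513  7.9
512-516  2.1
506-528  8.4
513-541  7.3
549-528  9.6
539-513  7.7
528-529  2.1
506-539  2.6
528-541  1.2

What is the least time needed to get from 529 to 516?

9.8 s

Compare a few routes:
529–528–539–506–512–516: 2.1+8.9+2.6+0.5+2.1 = 16.2
529–528–506–512–516: 2.1+8.4+0.5+2.1 = 13.1
529–539–506–512–516: 4.6+2.6+0.5+2.1 = 9.8
The minimum is 9.8 s via 529–539–506–512–516.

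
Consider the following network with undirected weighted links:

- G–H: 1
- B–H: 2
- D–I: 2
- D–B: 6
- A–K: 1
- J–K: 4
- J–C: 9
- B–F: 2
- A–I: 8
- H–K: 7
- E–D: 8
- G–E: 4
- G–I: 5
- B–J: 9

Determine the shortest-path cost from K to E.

Shortest distances from K:
K: 0
A: 1  (via K)
J: 4  (via K)
H: 7  (via K)
G: 8  (via H)
B: 9  (via H)
I: 9  (via A)
D: 11  (via I)
F: 11  (via B)
E: 12  (via G)
Shortest route: K–H–G–E = 12.

12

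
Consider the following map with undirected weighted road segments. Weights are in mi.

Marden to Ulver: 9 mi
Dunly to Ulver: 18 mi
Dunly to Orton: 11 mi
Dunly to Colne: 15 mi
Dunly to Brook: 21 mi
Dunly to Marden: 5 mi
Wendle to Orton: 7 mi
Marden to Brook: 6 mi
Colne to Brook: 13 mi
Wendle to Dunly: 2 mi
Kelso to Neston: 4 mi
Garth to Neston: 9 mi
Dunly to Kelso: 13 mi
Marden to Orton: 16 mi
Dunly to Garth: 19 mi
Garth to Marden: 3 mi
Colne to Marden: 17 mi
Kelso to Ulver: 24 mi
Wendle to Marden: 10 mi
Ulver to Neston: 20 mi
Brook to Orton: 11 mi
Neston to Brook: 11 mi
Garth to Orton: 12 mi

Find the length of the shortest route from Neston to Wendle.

19 mi

Settle nodes by increasing distance from Neston:
Neston: 0
Kelso: 4  (via Neston)
Garth: 9  (via Neston)
Brook: 11  (via Neston)
Marden: 12  (via Garth)
Dunly: 17  (via Kelso)
Wendle: 19  (via Dunly)
Shortest route: Neston–Kelso–Dunly–Wendle = 19 mi.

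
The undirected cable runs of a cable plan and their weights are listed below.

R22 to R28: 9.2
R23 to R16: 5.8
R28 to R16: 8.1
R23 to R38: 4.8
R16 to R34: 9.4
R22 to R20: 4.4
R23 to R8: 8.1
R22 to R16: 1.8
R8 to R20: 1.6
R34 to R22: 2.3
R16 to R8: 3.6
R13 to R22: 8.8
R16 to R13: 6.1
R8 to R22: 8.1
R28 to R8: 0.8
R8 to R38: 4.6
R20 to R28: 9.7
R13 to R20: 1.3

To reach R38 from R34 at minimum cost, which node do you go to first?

Enumerating some paths:
R34 - R22 - R20 - R8 - R38: 2.3+4.4+1.6+4.6 = 12.9
R34 - R22 - R16 - R23 - R38: 2.3+1.8+5.8+4.8 = 14.7
R34 - R22 - R16 - R8 - R38: 2.3+1.8+3.6+4.6 = 12.3
Cheapest is R34 - R22 - R16 - R8 - R38 at 12.3.
So from R34 the first move is to R22.

R22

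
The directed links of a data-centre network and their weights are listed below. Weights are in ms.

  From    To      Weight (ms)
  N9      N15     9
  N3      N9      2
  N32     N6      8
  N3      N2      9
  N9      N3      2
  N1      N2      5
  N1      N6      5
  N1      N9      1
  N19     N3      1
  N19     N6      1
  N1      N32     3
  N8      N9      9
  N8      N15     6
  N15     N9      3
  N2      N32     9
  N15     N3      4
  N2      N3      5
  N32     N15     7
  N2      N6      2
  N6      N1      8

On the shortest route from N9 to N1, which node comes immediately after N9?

N3

Compare a few routes:
N9–N3–N2–N6–N1: 2+9+2+8 = 21
N9–N3–N2–N32–N6–N1: 2+9+9+8+8 = 36
N9–N15–N3–N2–N6–N1: 9+4+9+2+8 = 32
The minimum is 21 ms via N9–N3–N2–N6–N1.
So from N9 the first move is to N3.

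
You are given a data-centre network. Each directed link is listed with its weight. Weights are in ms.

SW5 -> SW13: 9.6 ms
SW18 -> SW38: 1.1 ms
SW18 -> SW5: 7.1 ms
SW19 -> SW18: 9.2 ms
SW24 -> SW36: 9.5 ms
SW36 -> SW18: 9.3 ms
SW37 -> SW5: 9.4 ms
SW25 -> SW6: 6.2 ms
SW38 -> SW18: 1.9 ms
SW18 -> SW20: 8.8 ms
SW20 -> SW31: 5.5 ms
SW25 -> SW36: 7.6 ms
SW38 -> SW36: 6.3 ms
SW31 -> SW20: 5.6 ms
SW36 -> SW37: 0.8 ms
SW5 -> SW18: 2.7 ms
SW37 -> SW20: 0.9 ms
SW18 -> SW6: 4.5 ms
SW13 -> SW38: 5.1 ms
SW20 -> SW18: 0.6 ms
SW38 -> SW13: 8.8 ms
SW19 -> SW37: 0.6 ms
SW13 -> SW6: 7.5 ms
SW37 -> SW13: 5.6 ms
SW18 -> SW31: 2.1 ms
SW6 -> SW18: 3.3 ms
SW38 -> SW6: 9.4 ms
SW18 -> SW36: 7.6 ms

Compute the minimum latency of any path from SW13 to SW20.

Running Dijkstra from SW13:
SW13: 0
SW38: 5.1  (via SW13)
SW18: 7  (via SW38)
SW6: 7.5  (via SW13)
SW31: 9.1  (via SW18)
SW36: 11.4  (via SW38)
SW37: 12.2  (via SW36)
SW20: 13.1  (via SW37)
Shortest route: SW13 → SW38 → SW36 → SW37 → SW20 = 13.1 ms.

13.1 ms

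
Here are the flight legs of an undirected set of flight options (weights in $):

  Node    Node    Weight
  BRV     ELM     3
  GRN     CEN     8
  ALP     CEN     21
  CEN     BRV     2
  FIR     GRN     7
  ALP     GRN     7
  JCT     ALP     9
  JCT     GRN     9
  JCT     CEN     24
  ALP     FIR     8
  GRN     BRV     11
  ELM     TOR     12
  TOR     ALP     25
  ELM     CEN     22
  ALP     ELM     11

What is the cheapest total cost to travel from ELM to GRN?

Compare a few routes:
ELM–BRV–GRN: 3+11 = 14
ELM–BRV–CEN–GRN: 3+2+8 = 13
ELM–ALP–GRN: 11+7 = 18
The minimum is $13 via ELM–BRV–CEN–GRN.

$13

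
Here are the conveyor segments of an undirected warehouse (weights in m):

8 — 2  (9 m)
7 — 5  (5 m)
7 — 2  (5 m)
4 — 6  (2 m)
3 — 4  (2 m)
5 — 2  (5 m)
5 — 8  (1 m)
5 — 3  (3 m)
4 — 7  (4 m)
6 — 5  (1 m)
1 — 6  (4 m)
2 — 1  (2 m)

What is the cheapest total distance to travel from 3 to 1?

8 m

Shortest distances from 3:
3: 0
4: 2  (via 3)
5: 3  (via 3)
6: 4  (via 4)
8: 4  (via 5)
7: 6  (via 4)
1: 8  (via 6)
Shortest route: 3 → 4 → 6 → 1 = 8 m.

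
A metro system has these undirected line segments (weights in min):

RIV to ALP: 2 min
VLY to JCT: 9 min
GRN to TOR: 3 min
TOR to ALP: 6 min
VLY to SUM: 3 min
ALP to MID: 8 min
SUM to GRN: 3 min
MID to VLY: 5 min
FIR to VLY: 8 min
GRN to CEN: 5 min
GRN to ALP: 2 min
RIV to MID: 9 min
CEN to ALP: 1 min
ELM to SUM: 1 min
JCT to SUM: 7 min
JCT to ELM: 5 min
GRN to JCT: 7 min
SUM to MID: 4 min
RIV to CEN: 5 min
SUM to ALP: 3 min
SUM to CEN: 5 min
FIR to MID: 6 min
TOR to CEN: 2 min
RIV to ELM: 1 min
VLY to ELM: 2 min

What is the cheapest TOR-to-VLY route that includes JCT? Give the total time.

17 min

Shortest TOR→JCT: TOR → GRN → JCT = 10
Best JCT to VLY: JCT → ELM → VLY costing 7
Total via JCT: 10 + 7 = 17 min.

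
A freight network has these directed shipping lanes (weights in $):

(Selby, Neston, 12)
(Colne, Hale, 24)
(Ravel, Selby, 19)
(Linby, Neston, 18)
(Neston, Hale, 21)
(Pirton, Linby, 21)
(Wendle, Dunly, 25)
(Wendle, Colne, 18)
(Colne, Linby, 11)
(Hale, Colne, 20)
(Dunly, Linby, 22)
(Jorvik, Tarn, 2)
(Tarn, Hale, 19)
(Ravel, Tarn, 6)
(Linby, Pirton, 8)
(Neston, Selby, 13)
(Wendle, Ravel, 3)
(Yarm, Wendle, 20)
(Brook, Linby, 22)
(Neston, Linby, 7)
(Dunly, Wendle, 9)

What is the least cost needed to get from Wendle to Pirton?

$37

Settle nodes by increasing distance from Wendle:
Wendle: 0
Ravel: 3  (via Wendle)
Tarn: 9  (via Ravel)
Colne: 18  (via Wendle)
Selby: 22  (via Ravel)
Dunly: 25  (via Wendle)
Hale: 28  (via Tarn)
Linby: 29  (via Colne)
Neston: 34  (via Selby)
Pirton: 37  (via Linby)
Shortest route: Wendle → Colne → Linby → Pirton = $37.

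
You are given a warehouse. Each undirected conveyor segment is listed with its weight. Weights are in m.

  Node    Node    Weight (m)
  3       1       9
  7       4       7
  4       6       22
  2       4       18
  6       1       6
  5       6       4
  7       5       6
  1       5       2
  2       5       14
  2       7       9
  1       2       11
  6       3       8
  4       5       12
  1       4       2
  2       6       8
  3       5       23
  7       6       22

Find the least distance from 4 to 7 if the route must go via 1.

Shortest 4→1: 4–1 = 2
Shortest 1→7: 1–5–7 = 8
Total via 1: 2 + 8 = 10 m.

10 m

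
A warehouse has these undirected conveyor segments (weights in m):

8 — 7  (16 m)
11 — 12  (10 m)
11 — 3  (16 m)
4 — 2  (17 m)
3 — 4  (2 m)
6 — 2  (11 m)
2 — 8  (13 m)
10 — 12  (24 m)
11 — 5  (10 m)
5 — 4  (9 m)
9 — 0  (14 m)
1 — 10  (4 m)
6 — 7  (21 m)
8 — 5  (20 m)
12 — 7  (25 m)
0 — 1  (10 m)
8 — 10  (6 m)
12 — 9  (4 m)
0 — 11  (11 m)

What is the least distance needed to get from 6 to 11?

46 m

Shortest distances from 6:
6: 0
2: 11  (via 6)
7: 21  (via 6)
8: 24  (via 2)
4: 28  (via 2)
3: 30  (via 4)
10: 30  (via 8)
1: 34  (via 10)
5: 37  (via 4)
0: 44  (via 1)
11: 46  (via 3)
Shortest route: 6 → 2 → 4 → 3 → 11 = 46 m.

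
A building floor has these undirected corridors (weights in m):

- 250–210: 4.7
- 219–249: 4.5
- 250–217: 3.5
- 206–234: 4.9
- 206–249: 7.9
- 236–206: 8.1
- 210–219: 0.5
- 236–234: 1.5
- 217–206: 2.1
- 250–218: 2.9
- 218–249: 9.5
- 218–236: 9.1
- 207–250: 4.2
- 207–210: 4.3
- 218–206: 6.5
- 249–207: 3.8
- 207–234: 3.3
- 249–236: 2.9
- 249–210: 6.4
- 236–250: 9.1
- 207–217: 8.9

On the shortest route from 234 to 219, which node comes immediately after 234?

207

Compare a few routes:
234 - 207 - 210 - 219: 3.3+4.3+0.5 = 8.1
234 - 236 - 249 - 219: 1.5+2.9+4.5 = 8.9
Cheapest is 234 - 207 - 210 - 219 at 8.1 m.
So from 234 the first move is to 207.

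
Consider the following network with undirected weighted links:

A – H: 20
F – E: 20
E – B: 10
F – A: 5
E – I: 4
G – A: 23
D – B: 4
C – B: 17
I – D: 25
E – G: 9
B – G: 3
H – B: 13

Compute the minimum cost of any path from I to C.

Candidate routes:
I - E - B - C: 4+10+17 = 31
I - E - G - B - C: 4+9+3+17 = 33
The minimum is 31 via I - E - B - C.

31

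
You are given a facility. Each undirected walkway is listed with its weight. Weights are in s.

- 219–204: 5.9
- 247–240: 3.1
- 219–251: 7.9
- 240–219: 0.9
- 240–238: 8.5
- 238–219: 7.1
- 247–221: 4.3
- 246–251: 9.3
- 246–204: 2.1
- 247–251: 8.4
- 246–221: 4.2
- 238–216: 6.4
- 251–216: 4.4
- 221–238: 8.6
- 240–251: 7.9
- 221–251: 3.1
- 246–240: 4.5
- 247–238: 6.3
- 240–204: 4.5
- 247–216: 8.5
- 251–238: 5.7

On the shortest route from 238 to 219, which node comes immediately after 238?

Compare a few routes:
238 → 247 → 240 → 219: 6.3+3.1+0.9 = 10.3
238 → 219: 7.1 = 7.1
238 → 240 → 219: 8.5+0.9 = 9.4
Cheapest is 238 → 219 at 7.1 s.
So from 238 the first move is to 219.

219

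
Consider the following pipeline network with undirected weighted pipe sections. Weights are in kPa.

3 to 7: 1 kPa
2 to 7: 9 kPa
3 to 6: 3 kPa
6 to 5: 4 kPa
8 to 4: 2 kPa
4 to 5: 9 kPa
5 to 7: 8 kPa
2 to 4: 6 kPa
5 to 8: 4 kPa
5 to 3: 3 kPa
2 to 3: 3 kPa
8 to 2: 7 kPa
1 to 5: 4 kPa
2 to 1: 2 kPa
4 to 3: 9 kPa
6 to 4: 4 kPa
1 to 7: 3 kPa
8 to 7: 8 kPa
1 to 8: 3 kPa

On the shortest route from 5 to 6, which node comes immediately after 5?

Candidate routes:
5 - 6: 4 = 4
5 - 3 - 6: 3+3 = 6
The minimum is 4 kPa via 5 - 6.
So from 5 the first move is to 6.

6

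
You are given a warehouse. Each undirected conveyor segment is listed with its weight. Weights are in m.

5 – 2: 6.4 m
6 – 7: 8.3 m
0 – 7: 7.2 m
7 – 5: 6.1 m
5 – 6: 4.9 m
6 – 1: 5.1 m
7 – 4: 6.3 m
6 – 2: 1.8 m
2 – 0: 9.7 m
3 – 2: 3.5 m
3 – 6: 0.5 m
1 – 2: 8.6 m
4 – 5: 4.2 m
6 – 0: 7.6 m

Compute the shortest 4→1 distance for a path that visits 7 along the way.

Shortest 4→7: 4 → 7 = 6.3
Shortest 7→1: 7 → 6 → 1 = 13.4
Total via 7: 6.3 + 13.4 = 19.7 m.

19.7 m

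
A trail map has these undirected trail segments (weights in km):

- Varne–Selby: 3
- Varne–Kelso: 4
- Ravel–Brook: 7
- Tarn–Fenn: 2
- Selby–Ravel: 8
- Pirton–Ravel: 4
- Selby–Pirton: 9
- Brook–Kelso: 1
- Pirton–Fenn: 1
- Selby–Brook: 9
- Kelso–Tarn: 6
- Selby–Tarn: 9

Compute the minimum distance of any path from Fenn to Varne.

12 km

Running Dijkstra from Fenn:
Fenn: 0
Pirton: 1  (via Fenn)
Tarn: 2  (via Fenn)
Ravel: 5  (via Pirton)
Kelso: 8  (via Tarn)
Brook: 9  (via Kelso)
Selby: 10  (via Pirton)
Varne: 12  (via Kelso)
Shortest route: Fenn–Tarn–Kelso–Varne = 12 km.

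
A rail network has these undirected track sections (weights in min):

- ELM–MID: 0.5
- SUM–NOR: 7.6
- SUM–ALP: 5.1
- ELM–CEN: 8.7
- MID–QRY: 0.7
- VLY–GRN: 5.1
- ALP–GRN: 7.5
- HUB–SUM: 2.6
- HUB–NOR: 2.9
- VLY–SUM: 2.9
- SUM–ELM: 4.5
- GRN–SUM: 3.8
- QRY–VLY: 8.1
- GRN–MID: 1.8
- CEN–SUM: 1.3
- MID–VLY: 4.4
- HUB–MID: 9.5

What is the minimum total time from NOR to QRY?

Compare a few routes:
NOR–HUB–SUM–GRN–MID–QRY: 2.9+2.6+3.8+1.8+0.7 = 11.8
NOR–SUM–ELM–MID–QRY: 7.6+4.5+0.5+0.7 = 13.3
NOR–HUB–SUM–ELM–MID–QRY: 2.9+2.6+4.5+0.5+0.7 = 11.2
NOR–HUB–MID–QRY: 2.9+9.5+0.7 = 13.1
The minimum is 11.2 min via NOR–HUB–SUM–ELM–MID–QRY.

11.2 min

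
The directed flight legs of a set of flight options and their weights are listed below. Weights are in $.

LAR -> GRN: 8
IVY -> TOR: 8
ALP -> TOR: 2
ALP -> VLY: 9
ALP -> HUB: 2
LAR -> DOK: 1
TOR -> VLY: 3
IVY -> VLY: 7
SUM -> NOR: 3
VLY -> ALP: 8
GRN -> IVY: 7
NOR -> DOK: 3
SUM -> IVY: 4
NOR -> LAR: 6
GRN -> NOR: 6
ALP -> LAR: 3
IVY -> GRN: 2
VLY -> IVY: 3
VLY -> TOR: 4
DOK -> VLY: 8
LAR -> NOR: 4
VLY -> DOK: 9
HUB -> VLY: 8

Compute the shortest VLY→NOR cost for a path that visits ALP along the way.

$15

Shortest VLY→ALP: VLY → ALP = 8
Best ALP to NOR: ALP → LAR → NOR costing 7
Total via ALP: 8 + 7 = $15.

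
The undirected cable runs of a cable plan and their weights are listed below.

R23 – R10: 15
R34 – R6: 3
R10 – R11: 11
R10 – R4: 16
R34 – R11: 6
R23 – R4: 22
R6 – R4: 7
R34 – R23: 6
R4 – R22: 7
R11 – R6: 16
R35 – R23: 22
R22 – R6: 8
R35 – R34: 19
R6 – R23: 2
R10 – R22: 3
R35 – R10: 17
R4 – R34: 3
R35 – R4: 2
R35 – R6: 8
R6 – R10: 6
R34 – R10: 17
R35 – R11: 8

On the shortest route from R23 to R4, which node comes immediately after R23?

Compare a few routes:
R23 → R6 → R34 → R4: 2+3+3 = 8
R23 → R6 → R4: 2+7 = 9
R23 → R34 → R4: 6+3 = 9
Cheapest is R23 → R6 → R34 → R4 at 8.
So from R23 the first move is to R6.

R6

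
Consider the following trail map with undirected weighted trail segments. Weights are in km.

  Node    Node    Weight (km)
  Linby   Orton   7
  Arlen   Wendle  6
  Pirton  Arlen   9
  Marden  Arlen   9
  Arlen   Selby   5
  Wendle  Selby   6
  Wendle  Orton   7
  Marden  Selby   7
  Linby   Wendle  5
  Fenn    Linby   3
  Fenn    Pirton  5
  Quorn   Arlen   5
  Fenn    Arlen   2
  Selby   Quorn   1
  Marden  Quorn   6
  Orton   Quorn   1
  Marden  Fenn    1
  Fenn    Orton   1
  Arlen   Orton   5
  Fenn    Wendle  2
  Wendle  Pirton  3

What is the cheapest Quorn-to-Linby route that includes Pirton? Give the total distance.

Best Quorn to Pirton: Quorn → Orton → Fenn → Pirton costing 7
Shortest Pirton→Linby: Pirton → Wendle → Linby = 8
Total via Pirton: 7 + 8 = 15 km.

15 km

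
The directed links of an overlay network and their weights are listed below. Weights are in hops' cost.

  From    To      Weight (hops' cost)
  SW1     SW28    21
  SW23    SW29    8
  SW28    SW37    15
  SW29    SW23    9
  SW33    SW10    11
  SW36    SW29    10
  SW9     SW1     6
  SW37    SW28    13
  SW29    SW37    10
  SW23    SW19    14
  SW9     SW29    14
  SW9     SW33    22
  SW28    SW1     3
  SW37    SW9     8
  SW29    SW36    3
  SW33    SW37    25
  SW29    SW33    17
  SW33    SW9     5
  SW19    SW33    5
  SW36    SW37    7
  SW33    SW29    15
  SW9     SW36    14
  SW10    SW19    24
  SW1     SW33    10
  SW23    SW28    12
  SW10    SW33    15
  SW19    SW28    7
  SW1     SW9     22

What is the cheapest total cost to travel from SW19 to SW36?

Candidate routes:
SW19 → SW33 → SW9 → SW29 → SW36: 5+5+14+3 = 27
SW19 → SW33 → SW9 → SW36: 5+5+14 = 24
SW19 → SW28 → SW1 → SW33 → SW29 → SW36: 7+3+10+15+3 = 38
SW19 → SW33 → SW29 → SW36: 5+15+3 = 23
Cheapest is SW19 → SW33 → SW29 → SW36 at 23 hops' cost.

23 hops' cost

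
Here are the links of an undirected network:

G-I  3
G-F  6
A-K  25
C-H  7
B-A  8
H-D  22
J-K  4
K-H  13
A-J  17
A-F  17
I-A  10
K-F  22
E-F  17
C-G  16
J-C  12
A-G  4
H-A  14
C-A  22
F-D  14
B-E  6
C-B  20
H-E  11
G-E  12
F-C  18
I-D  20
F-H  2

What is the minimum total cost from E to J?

Candidate routes:
E → H → K → J: 11+13+4 = 28
E → H → C → J: 11+7+12 = 30
The minimum is 28 via E → H → K → J.

28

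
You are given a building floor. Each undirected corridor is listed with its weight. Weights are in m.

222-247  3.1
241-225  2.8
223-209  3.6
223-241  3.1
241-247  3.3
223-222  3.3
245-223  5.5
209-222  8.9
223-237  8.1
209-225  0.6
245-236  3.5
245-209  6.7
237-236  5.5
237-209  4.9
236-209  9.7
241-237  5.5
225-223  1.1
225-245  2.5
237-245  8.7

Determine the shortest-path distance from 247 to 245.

Settle nodes by increasing distance from 247:
247: 0
222: 3.1  (via 247)
241: 3.3  (via 247)
225: 6.1  (via 241)
223: 6.4  (via 222)
209: 6.7  (via 225)
245: 8.6  (via 225)
Shortest route: 247–241–225–245 = 8.6 m.

8.6 m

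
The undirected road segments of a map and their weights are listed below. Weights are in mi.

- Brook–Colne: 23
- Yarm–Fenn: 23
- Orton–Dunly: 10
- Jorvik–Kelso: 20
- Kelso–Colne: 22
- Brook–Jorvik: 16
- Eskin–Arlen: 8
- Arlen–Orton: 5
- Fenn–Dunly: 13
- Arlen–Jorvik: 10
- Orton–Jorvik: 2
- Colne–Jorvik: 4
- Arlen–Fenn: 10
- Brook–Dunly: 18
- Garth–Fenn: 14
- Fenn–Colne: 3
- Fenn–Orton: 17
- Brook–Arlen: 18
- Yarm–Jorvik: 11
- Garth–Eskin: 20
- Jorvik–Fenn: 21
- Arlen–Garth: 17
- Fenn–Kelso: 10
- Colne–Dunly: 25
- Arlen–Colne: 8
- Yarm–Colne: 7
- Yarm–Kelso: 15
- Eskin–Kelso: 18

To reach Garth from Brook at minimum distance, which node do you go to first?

Arlen

Candidate routes:
Brook–Jorvik–Colne–Fenn–Garth: 16+4+3+14 = 37
Brook–Jorvik–Orton–Arlen–Garth: 16+2+5+17 = 40
Brook–Arlen–Garth: 18+17 = 35
The minimum is 35 mi via Brook–Arlen–Garth.
So from Brook the first move is to Arlen.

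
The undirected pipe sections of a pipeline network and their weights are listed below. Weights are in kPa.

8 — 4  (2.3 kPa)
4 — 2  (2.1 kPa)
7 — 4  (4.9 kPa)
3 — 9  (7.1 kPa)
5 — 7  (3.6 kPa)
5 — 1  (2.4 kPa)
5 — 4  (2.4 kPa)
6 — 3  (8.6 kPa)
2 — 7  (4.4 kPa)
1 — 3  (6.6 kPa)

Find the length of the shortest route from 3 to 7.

Settle nodes by increasing distance from 3:
3: 0
1: 6.6  (via 3)
9: 7.1  (via 3)
6: 8.6  (via 3)
5: 9  (via 1)
4: 11.4  (via 5)
7: 12.6  (via 5)
Shortest route: 3 → 1 → 5 → 7 = 12.6 kPa.

12.6 kPa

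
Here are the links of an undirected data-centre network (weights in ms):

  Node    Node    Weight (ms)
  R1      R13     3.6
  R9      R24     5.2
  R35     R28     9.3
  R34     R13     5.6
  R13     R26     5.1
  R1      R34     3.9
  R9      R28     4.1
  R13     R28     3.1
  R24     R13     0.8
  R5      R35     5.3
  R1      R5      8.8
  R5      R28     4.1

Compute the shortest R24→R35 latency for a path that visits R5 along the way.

13.3 ms

Best R24 to R5: R24–R13–R28–R5 costing 8
Shortest R5→R35: R5–R35 = 5.3
Total via R5: 8 + 5.3 = 13.3 ms.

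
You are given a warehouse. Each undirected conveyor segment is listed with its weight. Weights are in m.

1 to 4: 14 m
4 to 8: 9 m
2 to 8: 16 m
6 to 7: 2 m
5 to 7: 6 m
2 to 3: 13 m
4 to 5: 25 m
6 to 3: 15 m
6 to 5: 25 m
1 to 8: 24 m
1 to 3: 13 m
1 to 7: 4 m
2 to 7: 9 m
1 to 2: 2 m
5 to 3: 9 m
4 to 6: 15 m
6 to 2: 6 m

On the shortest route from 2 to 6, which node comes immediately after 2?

Enumerating some paths:
2 → 7 → 6: 9+2 = 11
2 → 6: 6 = 6
2 → 1 → 7 → 6: 2+4+2 = 8
The minimum is 6 m via 2 → 6.
So from 2 the first move is to 6.

6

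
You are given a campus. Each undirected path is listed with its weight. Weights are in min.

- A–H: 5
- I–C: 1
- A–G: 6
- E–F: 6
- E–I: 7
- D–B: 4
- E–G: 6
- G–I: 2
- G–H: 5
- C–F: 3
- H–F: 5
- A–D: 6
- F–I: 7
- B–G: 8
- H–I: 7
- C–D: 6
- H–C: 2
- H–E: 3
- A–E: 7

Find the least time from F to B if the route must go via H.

Best F to H: F → H costing 5
Best H to B: H → C → D → B costing 12
Total via H: 5 + 12 = 17 min.

17 min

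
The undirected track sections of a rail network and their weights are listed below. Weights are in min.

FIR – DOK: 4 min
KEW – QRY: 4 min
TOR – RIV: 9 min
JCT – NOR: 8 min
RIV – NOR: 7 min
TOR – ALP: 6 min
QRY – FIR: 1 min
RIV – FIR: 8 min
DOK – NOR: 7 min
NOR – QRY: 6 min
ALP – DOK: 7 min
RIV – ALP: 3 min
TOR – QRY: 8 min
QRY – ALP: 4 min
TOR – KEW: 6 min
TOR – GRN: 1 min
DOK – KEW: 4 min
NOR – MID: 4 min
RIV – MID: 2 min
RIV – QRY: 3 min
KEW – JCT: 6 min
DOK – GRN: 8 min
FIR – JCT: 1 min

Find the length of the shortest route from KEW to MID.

9 min

Enumerating some paths:
KEW - DOK - FIR - QRY - RIV - MID: 4+4+1+3+2 = 14
KEW - QRY - RIV - MID: 4+3+2 = 9
KEW - QRY - ALP - RIV - MID: 4+4+3+2 = 13
KEW - JCT - FIR - QRY - RIV - MID: 6+1+1+3+2 = 13
The minimum is 9 min via KEW - QRY - RIV - MID.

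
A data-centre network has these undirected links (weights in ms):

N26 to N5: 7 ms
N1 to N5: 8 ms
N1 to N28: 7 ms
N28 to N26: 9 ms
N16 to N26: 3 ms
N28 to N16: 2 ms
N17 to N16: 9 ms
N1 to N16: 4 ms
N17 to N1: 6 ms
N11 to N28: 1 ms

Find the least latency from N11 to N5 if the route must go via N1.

Shortest N11→N1: N11–N28–N16–N1 = 7
Shortest N1→N5: N1–N5 = 8
Total via N1: 7 + 8 = 15 ms.

15 ms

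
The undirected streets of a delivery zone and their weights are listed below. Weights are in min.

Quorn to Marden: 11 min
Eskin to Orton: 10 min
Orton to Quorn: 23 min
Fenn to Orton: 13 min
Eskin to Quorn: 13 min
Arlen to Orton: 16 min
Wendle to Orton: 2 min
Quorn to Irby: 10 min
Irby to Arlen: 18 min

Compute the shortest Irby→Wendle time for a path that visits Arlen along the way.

Best Irby to Arlen: Irby–Arlen costing 18
Best Arlen to Wendle: Arlen–Orton–Wendle costing 18
Total via Arlen: 18 + 18 = 36 min.

36 min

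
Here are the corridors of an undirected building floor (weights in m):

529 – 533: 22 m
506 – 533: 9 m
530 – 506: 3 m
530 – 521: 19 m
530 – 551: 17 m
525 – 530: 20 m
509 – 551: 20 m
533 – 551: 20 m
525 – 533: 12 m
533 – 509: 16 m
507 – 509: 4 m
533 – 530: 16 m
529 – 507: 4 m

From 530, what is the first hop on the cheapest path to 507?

Enumerating some paths:
530–551–509–507: 17+20+4 = 41
530–533–509–507: 16+16+4 = 36
530–506–533–509–507: 3+9+16+4 = 32
530–506–533–529–507: 3+9+22+4 = 38
Cheapest is 530–506–533–509–507 at 32 m.
So from 530 the first move is to 506.

506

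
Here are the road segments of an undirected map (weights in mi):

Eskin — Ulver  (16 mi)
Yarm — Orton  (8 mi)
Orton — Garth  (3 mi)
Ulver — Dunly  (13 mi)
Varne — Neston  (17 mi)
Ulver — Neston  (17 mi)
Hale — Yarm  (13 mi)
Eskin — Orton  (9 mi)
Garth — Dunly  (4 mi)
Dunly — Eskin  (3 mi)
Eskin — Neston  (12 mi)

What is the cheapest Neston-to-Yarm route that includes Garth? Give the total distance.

Best Neston to Garth: Neston–Eskin–Dunly–Garth costing 19
Best Garth to Yarm: Garth–Orton–Yarm costing 11
Total via Garth: 19 + 11 = 30 mi.

30 mi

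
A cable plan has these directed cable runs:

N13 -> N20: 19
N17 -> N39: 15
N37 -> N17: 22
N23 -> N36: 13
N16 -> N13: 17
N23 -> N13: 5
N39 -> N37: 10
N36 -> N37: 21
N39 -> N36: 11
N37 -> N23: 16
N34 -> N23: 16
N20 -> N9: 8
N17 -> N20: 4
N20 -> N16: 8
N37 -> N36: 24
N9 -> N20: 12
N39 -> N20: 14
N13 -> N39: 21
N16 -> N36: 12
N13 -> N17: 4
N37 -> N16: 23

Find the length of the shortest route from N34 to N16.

37

Candidate routes:
N34–N23–N13–N20–N16: 16+5+19+8 = 48
N34–N23–N13–N17–N20–N16: 16+5+4+4+8 = 37
N34–N23–N13–N17–N39–N20–N16: 16+5+4+15+14+8 = 62
N34–N23–N13–N39–N20–N16: 16+5+21+14+8 = 64
Cheapest is N34–N23–N13–N17–N20–N16 at 37.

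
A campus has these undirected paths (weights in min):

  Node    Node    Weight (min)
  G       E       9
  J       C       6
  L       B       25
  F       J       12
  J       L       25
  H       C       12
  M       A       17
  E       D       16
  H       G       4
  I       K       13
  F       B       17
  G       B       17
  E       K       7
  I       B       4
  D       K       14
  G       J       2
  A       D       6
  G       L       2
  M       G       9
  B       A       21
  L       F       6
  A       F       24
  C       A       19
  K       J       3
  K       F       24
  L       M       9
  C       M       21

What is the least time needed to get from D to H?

Shortest distances from D:
D: 0
A: 6  (via D)
K: 14  (via D)
E: 16  (via D)
J: 17  (via K)
G: 19  (via J)
L: 21  (via G)
C: 23  (via J)
H: 23  (via G)
Shortest route: D–K–J–G–H = 23 min.

23 min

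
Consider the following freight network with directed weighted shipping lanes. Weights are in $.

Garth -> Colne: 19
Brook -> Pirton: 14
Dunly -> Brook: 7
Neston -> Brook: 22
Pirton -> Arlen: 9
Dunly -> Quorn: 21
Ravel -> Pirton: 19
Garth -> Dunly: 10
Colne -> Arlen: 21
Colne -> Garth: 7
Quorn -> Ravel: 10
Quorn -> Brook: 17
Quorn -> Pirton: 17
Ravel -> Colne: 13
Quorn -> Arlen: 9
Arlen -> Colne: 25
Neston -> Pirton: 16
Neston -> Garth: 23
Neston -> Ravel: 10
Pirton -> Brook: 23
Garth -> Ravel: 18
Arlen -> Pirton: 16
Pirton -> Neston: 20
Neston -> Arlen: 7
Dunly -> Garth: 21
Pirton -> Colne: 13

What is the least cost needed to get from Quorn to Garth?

$30

Candidate routes:
Quorn–Ravel–Colne–Garth: 10+13+7 = 30
Quorn–Pirton–Colne–Garth: 17+13+7 = 37
Cheapest is Quorn–Ravel–Colne–Garth at $30.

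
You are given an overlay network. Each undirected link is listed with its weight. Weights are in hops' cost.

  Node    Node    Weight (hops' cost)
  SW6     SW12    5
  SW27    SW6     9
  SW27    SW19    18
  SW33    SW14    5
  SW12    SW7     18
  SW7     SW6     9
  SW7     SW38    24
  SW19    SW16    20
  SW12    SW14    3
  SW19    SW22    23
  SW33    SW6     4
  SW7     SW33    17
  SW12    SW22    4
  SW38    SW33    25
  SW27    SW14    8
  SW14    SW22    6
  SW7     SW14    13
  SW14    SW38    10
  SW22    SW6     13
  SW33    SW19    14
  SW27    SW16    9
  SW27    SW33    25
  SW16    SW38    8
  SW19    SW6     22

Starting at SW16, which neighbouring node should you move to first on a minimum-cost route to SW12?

SW27

Enumerating some paths:
SW16 - SW38 - SW14 - SW12: 8+10+3 = 21
SW16 - SW27 - SW6 - SW12: 9+9+5 = 23
SW16 - SW27 - SW14 - SW12: 9+8+3 = 20
The minimum is 20 hops' cost via SW16 - SW27 - SW14 - SW12.
So from SW16 the first move is to SW27.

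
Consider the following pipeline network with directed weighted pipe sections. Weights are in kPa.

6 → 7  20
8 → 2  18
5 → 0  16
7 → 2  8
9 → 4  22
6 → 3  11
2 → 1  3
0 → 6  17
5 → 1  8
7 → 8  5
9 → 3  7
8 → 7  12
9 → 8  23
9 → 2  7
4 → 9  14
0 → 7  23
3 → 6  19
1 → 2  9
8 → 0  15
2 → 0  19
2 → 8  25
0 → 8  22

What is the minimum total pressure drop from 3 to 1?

50 kPa

Candidate routes:
3 - 6 - 7 - 8 - 2 - 1: 19+20+5+18+3 = 65
3 - 6 - 7 - 2 - 1: 19+20+8+3 = 50
The minimum is 50 kPa via 3 - 6 - 7 - 2 - 1.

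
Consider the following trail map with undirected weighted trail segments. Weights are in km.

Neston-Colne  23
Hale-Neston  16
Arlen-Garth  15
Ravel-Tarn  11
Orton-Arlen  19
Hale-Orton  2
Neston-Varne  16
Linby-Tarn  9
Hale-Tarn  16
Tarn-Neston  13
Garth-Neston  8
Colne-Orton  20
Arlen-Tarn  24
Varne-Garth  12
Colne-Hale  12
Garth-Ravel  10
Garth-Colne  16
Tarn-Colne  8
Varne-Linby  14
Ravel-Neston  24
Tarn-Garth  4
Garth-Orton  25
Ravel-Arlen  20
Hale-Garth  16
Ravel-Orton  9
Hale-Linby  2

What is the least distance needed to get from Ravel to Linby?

13 km

Candidate routes:
Ravel - Orton - Hale - Linby: 9+2+2 = 13
Ravel - Tarn - Linby: 11+9 = 20
Ravel - Garth - Tarn - Linby: 10+4+9 = 23
The minimum is 13 km via Ravel - Orton - Hale - Linby.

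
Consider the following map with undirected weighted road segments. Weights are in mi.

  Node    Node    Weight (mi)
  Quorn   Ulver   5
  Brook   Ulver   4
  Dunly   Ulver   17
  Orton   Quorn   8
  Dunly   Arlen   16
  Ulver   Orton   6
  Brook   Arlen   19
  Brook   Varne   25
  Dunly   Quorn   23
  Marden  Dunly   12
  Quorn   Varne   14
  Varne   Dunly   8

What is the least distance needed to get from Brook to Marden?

33 mi

Enumerating some paths:
Brook–Ulver–Quorn–Dunly–Marden: 4+5+23+12 = 44
Brook–Ulver–Dunly–Marden: 4+17+12 = 33
Brook–Varne–Dunly–Marden: 25+8+12 = 45
Brook–Ulver–Quorn–Varne–Dunly–Marden: 4+5+14+8+12 = 43
The minimum is 33 mi via Brook–Ulver–Dunly–Marden.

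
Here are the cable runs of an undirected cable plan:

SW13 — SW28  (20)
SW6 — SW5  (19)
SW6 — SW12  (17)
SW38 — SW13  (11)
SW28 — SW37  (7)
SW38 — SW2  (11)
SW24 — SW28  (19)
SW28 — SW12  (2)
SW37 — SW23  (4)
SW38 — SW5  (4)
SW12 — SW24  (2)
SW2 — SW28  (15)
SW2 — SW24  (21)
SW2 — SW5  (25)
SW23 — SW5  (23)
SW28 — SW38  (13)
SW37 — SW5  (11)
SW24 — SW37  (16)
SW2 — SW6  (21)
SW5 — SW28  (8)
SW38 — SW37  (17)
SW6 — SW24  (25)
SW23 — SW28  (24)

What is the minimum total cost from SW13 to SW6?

Settle nodes by increasing distance from SW13:
SW13: 0
SW38: 11  (via SW13)
SW5: 15  (via SW38)
SW28: 20  (via SW13)
SW12: 22  (via SW28)
SW2: 22  (via SW38)
SW24: 24  (via SW12)
SW37: 26  (via SW5)
SW23: 30  (via SW37)
SW6: 34  (via SW5)
Shortest route: SW13 → SW38 → SW5 → SW6 = 34.

34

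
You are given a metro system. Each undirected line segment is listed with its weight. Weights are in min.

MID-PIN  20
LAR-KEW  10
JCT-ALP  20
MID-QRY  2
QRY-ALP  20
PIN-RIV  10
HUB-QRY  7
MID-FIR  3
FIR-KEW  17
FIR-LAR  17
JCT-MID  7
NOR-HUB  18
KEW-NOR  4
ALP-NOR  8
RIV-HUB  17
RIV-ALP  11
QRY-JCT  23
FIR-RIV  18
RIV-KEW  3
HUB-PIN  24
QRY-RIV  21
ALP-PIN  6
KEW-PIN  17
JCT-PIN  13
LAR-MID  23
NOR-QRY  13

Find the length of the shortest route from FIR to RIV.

18 min

Settle nodes by increasing distance from FIR:
FIR: 0
MID: 3  (via FIR)
QRY: 5  (via MID)
JCT: 10  (via MID)
HUB: 12  (via QRY)
LAR: 17  (via FIR)
KEW: 17  (via FIR)
NOR: 18  (via QRY)
RIV: 18  (via FIR)
Shortest route: FIR–RIV = 18 min.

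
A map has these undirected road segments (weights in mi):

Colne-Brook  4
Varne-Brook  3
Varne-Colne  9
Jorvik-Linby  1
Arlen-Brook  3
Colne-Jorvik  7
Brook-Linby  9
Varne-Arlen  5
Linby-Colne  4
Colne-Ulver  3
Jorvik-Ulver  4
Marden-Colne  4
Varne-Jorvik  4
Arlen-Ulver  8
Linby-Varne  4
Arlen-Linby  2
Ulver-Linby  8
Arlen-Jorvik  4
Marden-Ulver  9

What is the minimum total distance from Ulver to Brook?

7 mi

Candidate routes:
Ulver → Jorvik → Linby → Arlen → Brook: 4+1+2+3 = 10
Ulver → Colne → Brook: 3+4 = 7
Ulver → Jorvik → Arlen → Brook: 4+4+3 = 11
Ulver → Arlen → Brook: 8+3 = 11
Cheapest is Ulver → Colne → Brook at 7 mi.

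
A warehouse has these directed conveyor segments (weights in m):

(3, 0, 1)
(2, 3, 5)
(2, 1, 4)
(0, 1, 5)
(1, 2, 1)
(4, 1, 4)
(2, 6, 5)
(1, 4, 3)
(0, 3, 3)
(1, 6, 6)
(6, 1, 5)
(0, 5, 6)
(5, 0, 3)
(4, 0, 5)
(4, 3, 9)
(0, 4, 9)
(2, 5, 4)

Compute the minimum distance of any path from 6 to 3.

Enumerating some paths:
6 - 1 - 2 - 3: 5+1+5 = 11
6 - 1 - 2 - 5 - 0 - 3: 5+1+4+3+3 = 16
The minimum is 11 m via 6 - 1 - 2 - 3.

11 m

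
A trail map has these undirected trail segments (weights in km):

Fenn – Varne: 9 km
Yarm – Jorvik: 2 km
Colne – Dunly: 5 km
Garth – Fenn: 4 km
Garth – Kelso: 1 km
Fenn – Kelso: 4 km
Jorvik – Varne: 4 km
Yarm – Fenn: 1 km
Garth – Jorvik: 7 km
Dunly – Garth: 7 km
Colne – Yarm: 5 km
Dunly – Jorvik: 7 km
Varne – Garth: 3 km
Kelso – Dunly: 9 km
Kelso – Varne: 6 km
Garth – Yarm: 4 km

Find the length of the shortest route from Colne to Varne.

11 km

Enumerating some paths:
Colne → Yarm → Jorvik → Varne: 5+2+4 = 11
Colne → Yarm → Fenn → Garth → Varne: 5+1+4+3 = 13
Colne → Yarm → Garth → Varne: 5+4+3 = 12
The minimum is 11 km via Colne → Yarm → Jorvik → Varne.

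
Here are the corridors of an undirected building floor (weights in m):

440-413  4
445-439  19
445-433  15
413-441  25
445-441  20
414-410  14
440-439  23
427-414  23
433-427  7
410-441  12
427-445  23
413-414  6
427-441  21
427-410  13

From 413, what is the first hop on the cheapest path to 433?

Candidate routes:
413 → 414 → 410 → 427 → 433: 6+14+13+7 = 40
413 → 414 → 427 → 433: 6+23+7 = 36
413 → 441 → 427 → 433: 25+21+7 = 53
The minimum is 36 m via 413 → 414 → 427 → 433.
So from 413 the first move is to 414.

414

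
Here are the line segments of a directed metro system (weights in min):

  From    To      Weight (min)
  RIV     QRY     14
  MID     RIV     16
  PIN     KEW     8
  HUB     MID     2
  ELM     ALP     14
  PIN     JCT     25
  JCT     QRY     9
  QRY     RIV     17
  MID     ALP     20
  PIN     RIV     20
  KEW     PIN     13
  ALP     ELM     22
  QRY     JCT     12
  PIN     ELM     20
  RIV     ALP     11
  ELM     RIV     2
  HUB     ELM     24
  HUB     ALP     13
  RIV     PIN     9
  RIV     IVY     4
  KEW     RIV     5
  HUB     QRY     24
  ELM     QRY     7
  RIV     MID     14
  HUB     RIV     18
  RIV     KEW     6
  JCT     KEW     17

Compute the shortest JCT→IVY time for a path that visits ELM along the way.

56 min

Best JCT to ELM: JCT → KEW → PIN → ELM costing 50
Best ELM to IVY: ELM → RIV → IVY costing 6
Total via ELM: 50 + 6 = 56 min.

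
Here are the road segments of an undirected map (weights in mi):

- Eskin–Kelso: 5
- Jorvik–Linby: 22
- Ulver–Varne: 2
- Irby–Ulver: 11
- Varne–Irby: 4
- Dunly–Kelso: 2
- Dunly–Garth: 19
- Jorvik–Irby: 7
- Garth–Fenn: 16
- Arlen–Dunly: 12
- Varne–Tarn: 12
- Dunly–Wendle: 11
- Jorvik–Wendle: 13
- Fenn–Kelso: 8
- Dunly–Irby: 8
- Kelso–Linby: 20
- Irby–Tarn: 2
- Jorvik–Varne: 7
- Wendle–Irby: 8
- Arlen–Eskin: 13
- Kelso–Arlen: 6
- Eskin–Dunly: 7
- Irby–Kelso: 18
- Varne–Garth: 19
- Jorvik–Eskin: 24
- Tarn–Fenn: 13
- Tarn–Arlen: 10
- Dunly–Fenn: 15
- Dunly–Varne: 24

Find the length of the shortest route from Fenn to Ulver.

21 mi

Compare a few routes:
Fenn - Tarn - Varne - Ulver: 13+12+2 = 27
Fenn - Kelso - Dunly - Irby - Varne - Ulver: 8+2+8+4+2 = 24
Fenn - Tarn - Irby - Ulver: 13+2+11 = 26
Fenn - Tarn - Irby - Varne - Ulver: 13+2+4+2 = 21
The minimum is 21 mi via Fenn - Tarn - Irby - Varne - Ulver.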